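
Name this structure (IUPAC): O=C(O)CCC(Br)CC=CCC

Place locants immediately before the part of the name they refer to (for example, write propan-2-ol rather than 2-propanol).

4-bromonon-6-enoic acid

The longest carbon chain that includes the –COOH group and the multiple bond has 9 carbons, so the parent hydride is nonane.
The principal characteristic group is a carboxylic acid (terminal –COOH), named with the suffix -oic acid.
There is one C=C double bond, indicated by the ending -ene.
Choose the numbering such that the carboxylic acid carbon is C-1 by definition.
That gives the double bond between C-6 and C-7; a bromo group at C-4.
Putting it together: 4-bromonon-6-enoic acid.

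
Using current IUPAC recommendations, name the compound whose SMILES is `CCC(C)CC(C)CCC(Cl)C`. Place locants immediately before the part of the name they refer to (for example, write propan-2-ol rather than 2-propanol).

2-chloro-5,7-dimethylnonane

The longest carbon chain is 9 atoms: the parent is nonane.
The numbering direction is chosen so that the substituent locant set {2,5,7} is lower than {3,5,8} at the first point of difference.
With this numbering: a chloro group at C-2; methyl groups at C-5 and C-7.
The substituents are ordered alphabetically, ignoring any di-/tri- multipliers.
Assembling the pieces gives 2-chloro-5,7-dimethylnonane.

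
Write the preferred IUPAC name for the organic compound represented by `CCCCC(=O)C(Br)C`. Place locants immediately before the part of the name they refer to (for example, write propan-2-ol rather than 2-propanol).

Counting along the main chain through the carbonyl gives 7 carbons: the parent is heptane.
A ketone (C=O on an internal carbon) is the principal characteristic group, giving the suffix -one.
Number the chain so that numbering from this end puts the carbonyl group at C-3 rather than C-5.
With this numbering: the carbonyl at C-3; a bromo group at C-2.
Putting it together: 2-bromoheptan-3-one.

2-bromoheptan-3-one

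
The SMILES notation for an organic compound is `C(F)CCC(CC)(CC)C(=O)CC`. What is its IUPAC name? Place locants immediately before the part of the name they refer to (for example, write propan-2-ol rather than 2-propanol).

The longest chain bearing the carbonyl is 7 carbons long (heptane).
The highest-priority functional group is a ketone (C=O on an internal carbon), so the name ends in -one.
Number the chain so that numbering from this end puts the carbonyl group at C-3 rather than C-5.
With this numbering: the carbonyl at C-3; two ethyl groups at C-4; a fluoro group at C-7.
The substituents are ordered alphabetically, ignoring any di-/tri- multipliers.
Assembling the pieces gives 4,4-diethyl-7-fluoroheptan-3-one.

4,4-diethyl-7-fluoroheptan-3-one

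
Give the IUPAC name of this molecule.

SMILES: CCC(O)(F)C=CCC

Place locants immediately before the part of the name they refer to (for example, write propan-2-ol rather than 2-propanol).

The longest carbon chain that includes the –OH group and the multiple bond has 7 carbons, so the parent hydride is heptane.
The highest-priority functional group is an alcohol (–OH), so the name ends in -ol.
The chain contains a C=C double bond, so the unsaturation ending is -ene.
Choose the numbering such that numbering from this end puts the hydroxyl group at C-3 rather than C-5.
That gives the hydroxyl at C-3; the double bond between C-4 and C-5; a fluoro group at C-3.
The name is 3-fluorohept-4-en-3-ol.

3-fluorohept-4-en-3-ol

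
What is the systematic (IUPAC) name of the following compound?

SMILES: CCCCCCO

hexan-1-ol

The longest carbon chain that includes the –OH group has 6 carbons, so the parent hydride is hexane.
The principal characteristic group is an alcohol (–OH), named with the suffix -ol.
Number the chain so that numbering from this end puts the hydroxyl group at C-1 rather than C-6.
This places the hydroxyl at C-1.
The name is hexan-1-ol.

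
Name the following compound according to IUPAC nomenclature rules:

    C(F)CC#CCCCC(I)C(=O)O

9-fluoro-2-iodonon-6-ynoic acid

The longest chain bearing the –COOH group and the multiple bond is 9 carbons long (nonane).
The highest-priority functional group is a carboxylic acid (terminal –COOH), so the name ends in -oic acid.
A C≡C triple bond in the chain gives the infix -yne-.
Number the chain so that the carboxylic acid carbon is C-1 by definition.
That gives the triple bond between C-6 and C-7; a fluoro group at C-9; an iodo group at C-2.
Prefixes are listed alphabetically: fluoro, iodo.
Assembling the pieces gives 9-fluoro-2-iodonon-6-ynoic acid.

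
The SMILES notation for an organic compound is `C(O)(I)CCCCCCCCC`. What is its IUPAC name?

1-iododecan-1-ol

Counting along the main chain through the –OH group gives 10 carbons: the parent is decane.
The highest-priority functional group is an alcohol (–OH), so the name ends in -ol.
Number the chain so that numbering from this end puts the hydroxyl group at C-1 rather than C-10.
With this numbering: the hydroxyl at C-1; an iodo group at C-1.
The name is 1-iododecan-1-ol.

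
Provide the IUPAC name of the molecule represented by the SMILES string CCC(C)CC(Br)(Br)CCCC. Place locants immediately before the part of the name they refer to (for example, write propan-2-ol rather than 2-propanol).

5,5-dibromo-3-methylnonane

The parent chain contains 9 carbons (nonane).
The numbering direction is chosen so that the substituent locant set {3,5,5} is lower than {5,5,7} at the first point of difference.
With this numbering: two bromo groups at C-5; a methyl group at C-3.
Prefixes are listed alphabetically: bromo, methyl.
Assembling the pieces gives 5,5-dibromo-3-methylnonane.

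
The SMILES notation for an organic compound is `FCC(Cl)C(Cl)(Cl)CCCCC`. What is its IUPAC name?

The parent chain contains 8 carbons (octane).
Choose the numbering such that the substituent locant set {1,2,3,3} is lower than {6,6,7,8} at the first point of difference.
That gives chloro groups at C-2 and C-3 (×2); a fluoro group at C-1.
Substituent prefixes are cited in alphabetical order (multiplying prefixes like di-/tri- are ignored for ordering).
Assembling the pieces gives 2,3,3-trichloro-1-fluorooctane.

2,3,3-trichloro-1-fluorooctane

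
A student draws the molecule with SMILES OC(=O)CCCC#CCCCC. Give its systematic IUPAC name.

dec-5-ynoic acid

Counting along the main chain through the –COOH group and the multiple bond gives 10 carbons: the parent is decane.
The highest-priority functional group is a carboxylic acid (terminal –COOH), so the name ends in -oic acid.
A C≡C triple bond in the chain gives the infix -yne-.
Choose the numbering such that the carboxylic acid carbon is C-1 by definition.
With this numbering: the triple bond between C-5 and C-6.
Assembling the pieces gives dec-5-ynoic acid.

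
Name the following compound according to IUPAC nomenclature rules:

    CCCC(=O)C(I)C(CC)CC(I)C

6-ethyl-5,8-diiodononan-4-one

The longest chain bearing the carbonyl is 9 carbons long (nonane).
A ketone (C=O on an internal carbon) is the principal characteristic group, giving the suffix -one.
The numbering direction is chosen so that numbering from this end puts the carbonyl group at C-4 rather than C-6.
With this numbering: the carbonyl at C-4; an ethyl group at C-6; iodo groups at C-5 and C-8.
Substituent prefixes are cited in alphabetical order (multiplying prefixes like di-/tri- are ignored for ordering).
Assembling the pieces gives 6-ethyl-5,8-diiodononan-4-one.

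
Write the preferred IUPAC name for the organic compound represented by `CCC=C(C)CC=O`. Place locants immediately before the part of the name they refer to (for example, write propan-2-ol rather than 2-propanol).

The longest carbon chain that includes the –CHO group and the multiple bond has 6 carbons, so the parent hydride is hexane.
An aldehyde (terminal –CHO) is the principal characteristic group, giving the suffix -al.
There is one C=C double bond, indicated by the ending -ene.
The numbering direction is chosen so that the aldehyde carbon is C-1 by definition.
With this numbering: the double bond between C-3 and C-4; a methyl group at C-3.
Putting it together: 3-methylhex-3-enal.

3-methylhex-3-enal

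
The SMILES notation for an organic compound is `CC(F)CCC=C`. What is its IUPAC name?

5-fluorohex-1-ene

The longest carbon chain that includes the multiple bond has 6 carbons, so the parent hydride is hexane.
A C=C double bond in the chain gives the infix -ene-.
Number the chain so that numbering from this end puts the double bond at C-1 rather than C-5.
With this numbering: the double bond between C-1 and C-2; a fluoro group at C-5.
Putting it together: 5-fluorohex-1-ene.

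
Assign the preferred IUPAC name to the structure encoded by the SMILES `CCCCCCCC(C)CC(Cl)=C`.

Counting along the main chain through the multiple bond gives 11 carbons: the parent is undecane.
There is one C=C double bond, indicated by the ending -ene.
Choose the numbering such that numbering from this end puts the double bond at C-1 rather than C-10.
This places the double bond between C-1 and C-2; a chloro group at C-2; a methyl group at C-4.
Substituent prefixes are cited in alphabetical order (multiplying prefixes like di-/tri- are ignored for ordering).
Assembling the pieces gives 2-chloro-4-methylundec-1-ene.

2-chloro-4-methylundec-1-ene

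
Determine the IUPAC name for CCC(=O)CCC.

hexan-3-one

The longest chain bearing the carbonyl is 6 carbons long (hexane).
The highest-priority functional group is a ketone (C=O on an internal carbon), so the name ends in -one.
Number the chain so that numbering from this end puts the carbonyl group at C-3 rather than C-4.
That gives the carbonyl at C-3.
Assembling the pieces gives hexan-3-one.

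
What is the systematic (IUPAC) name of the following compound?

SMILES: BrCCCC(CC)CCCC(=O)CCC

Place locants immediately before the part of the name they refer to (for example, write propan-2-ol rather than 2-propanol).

11-bromo-8-ethylundecan-4-one

Counting along the main chain through the carbonyl gives 11 carbons: the parent is undecane.
The highest-priority functional group is a ketone (C=O on an internal carbon), so the name ends in -one.
Choose the numbering such that numbering from this end puts the carbonyl group at C-4 rather than C-8.
That gives the carbonyl at C-4; a bromo group at C-11; an ethyl group at C-8.
Substituent prefixes are cited in alphabetical order (multiplying prefixes like di-/tri- are ignored for ordering).
Putting it together: 11-bromo-8-ethylundecan-4-one.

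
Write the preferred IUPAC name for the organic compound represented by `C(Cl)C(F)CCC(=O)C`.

The longest carbon chain that includes the carbonyl has 6 carbons, so the parent hydride is hexane.
The principal characteristic group is a ketone (C=O on an internal carbon), named with the suffix -one.
Number the chain so that numbering from this end puts the carbonyl group at C-2 rather than C-5.
With this numbering: the carbonyl at C-2; a chloro group at C-6; a fluoro group at C-5.
The substituents are ordered alphabetically, ignoring any di-/tri- multipliers.
Putting it together: 6-chloro-5-fluorohexan-2-one.

6-chloro-5-fluorohexan-2-one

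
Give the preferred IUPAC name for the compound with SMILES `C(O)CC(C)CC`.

3-methylpentan-1-ol

The longest chain bearing the –OH group is 5 carbons long (pentane).
The highest-priority functional group is an alcohol (–OH), so the name ends in -ol.
Choose the numbering such that numbering from this end puts the hydroxyl group at C-1 rather than C-5.
With this numbering: the hydroxyl at C-1; a methyl group at C-3.
Assembling the pieces gives 3-methylpentan-1-ol.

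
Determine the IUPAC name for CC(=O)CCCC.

hexan-2-one

The longest carbon chain that includes the carbonyl has 6 carbons, so the parent hydride is hexane.
A ketone (C=O on an internal carbon) is the principal characteristic group, giving the suffix -one.
The numbering direction is chosen so that numbering from this end puts the carbonyl group at C-2 rather than C-5.
With this numbering: the carbonyl at C-2.
The name is hexan-2-one.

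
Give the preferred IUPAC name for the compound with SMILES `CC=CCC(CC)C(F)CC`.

5-ethyl-6-fluorooct-2-ene

Counting along the main chain through the multiple bond gives 8 carbons: the parent is octane.
A C=C double bond in the chain gives the infix -ene-.
Number the chain so that numbering from this end puts the double bond at C-2 rather than C-6.
This places the double bond between C-2 and C-3; an ethyl group at C-5; a fluoro group at C-6.
Substituent prefixes are cited in alphabetical order (multiplying prefixes like di-/tri- are ignored for ordering).
Putting it together: 5-ethyl-6-fluorooct-2-ene.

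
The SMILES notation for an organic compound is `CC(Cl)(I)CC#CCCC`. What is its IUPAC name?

2-chloro-2-iodooct-4-yne

The longest carbon chain that includes the multiple bond has 8 carbons, so the parent hydride is octane.
There is one C≡C triple bond, indicated by the ending -yne.
The numbering direction is chosen so that the substituent locant set {2,2} is lower than {7,7} at the first point of difference.
With this numbering: the triple bond between C-4 and C-5; a chloro group at C-2; an iodo group at C-2.
Substituent prefixes are cited in alphabetical order (multiplying prefixes like di-/tri- are ignored for ordering).
Putting it together: 2-chloro-2-iodooct-4-yne.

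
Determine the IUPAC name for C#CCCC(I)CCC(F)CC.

The longest carbon chain that includes the multiple bond has 10 carbons, so the parent hydride is decane.
A C≡C triple bond in the chain gives the infix -yne-.
The numbering direction is chosen so that numbering from this end puts the triple bond at C-1 rather than C-9.
That gives the triple bond between C-1 and C-2; a fluoro group at C-8; an iodo group at C-5.
Substituent prefixes are cited in alphabetical order (multiplying prefixes like di-/tri- are ignored for ordering).
Putting it together: 8-fluoro-5-iododec-1-yne.

8-fluoro-5-iododec-1-yne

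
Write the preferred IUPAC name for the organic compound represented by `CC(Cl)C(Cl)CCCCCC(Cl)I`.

The longest carbon chain is 9 atoms: the parent is nonane.
Number the chain so that the substituent locant set {1,1,7,8} is lower than {2,3,9,9} at the first point of difference.
With this numbering: chloro groups at C-1 and C-7 and C-8; an iodo group at C-1.
The substituents are ordered alphabetically, ignoring any di-/tri- multipliers.
Putting it together: 1,7,8-trichloro-1-iodononane.

1,7,8-trichloro-1-iodononane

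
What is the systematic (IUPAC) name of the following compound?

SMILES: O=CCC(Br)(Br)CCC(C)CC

3,3-dibromo-6-methyloctanal

Counting along the main chain through the –CHO group gives 8 carbons: the parent is octane.
An aldehyde (terminal –CHO) is the principal characteristic group, giving the suffix -al.
Choose the numbering such that the aldehyde carbon is C-1 by definition.
This places two bromo groups at C-3; a methyl group at C-6.
Prefixes are listed alphabetically: bromo, methyl.
Putting it together: 3,3-dibromo-6-methyloctanal.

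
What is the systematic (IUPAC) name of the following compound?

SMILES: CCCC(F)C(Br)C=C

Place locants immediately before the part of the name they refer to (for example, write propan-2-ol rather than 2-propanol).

Counting along the main chain through the multiple bond gives 7 carbons: the parent is heptane.
There is one C=C double bond, indicated by the ending -ene.
Choose the numbering such that numbering from this end puts the double bond at C-1 rather than C-6.
This places the double bond between C-1 and C-2; a bromo group at C-3; a fluoro group at C-4.
Prefixes are listed alphabetically: bromo, fluoro.
Putting it together: 3-bromo-4-fluorohept-1-ene.

3-bromo-4-fluorohept-1-ene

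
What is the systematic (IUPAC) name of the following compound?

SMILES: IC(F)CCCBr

4-bromo-1-fluoro-1-iodobutane

The longest continuous carbon chain has 4 atoms, so the parent hydride is butane.
The numbering direction is chosen so that the substituent locant set {1,1,4} is lower than {1,4,4} at the first point of difference.
This places a bromo group at C-4; a fluoro group at C-1; an iodo group at C-1.
The substituents are ordered alphabetically, ignoring any di-/tri- multipliers.
Assembling the pieces gives 4-bromo-1-fluoro-1-iodobutane.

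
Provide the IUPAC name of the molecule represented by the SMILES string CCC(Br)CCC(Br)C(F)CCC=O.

Counting along the main chain through the –CHO group gives 10 carbons: the parent is decane.
An aldehyde (terminal –CHO) is the principal characteristic group, giving the suffix -al.
Number the chain so that the aldehyde carbon is C-1 by definition.
With this numbering: bromo groups at C-5 and C-8; a fluoro group at C-4.
The substituents are ordered alphabetically, ignoring any di-/tri- multipliers.
Putting it together: 5,8-dibromo-4-fluorodecanal.

5,8-dibromo-4-fluorodecanal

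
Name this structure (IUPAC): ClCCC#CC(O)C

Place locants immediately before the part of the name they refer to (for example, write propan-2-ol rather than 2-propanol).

6-chlorohex-3-yn-2-ol

The longest carbon chain that includes the –OH group and the multiple bond has 6 carbons, so the parent hydride is hexane.
An alcohol (–OH) is the principal characteristic group, giving the suffix -ol.
The chain contains a C≡C triple bond, so the unsaturation ending is -yne.
Number the chain so that numbering from this end puts the hydroxyl group at C-2 rather than C-5.
This places the hydroxyl at C-2; the triple bond between C-3 and C-4; a chloro group at C-6.
Assembling the pieces gives 6-chlorohex-3-yn-2-ol.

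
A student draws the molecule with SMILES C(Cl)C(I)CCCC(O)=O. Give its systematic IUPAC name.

The longest chain bearing the –COOH group is 6 carbons long (hexane).
The highest-priority functional group is a carboxylic acid (terminal –COOH), so the name ends in -oic acid.
Number the chain so that the carboxylic acid carbon is C-1 by definition.
That gives a chloro group at C-6; an iodo group at C-5.
The substituents are ordered alphabetically, ignoring any di-/tri- multipliers.
Assembling the pieces gives 6-chloro-5-iodohexanoic acid.

6-chloro-5-iodohexanoic acid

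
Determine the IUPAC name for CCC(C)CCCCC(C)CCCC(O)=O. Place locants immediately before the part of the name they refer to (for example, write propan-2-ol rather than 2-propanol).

5,10-dimethyldodecanoic acid

Counting along the main chain through the –COOH group gives 12 carbons: the parent is dodecane.
The principal characteristic group is a carboxylic acid (terminal –COOH), named with the suffix -oic acid.
Choose the numbering such that the carboxylic acid carbon is C-1 by definition.
That gives methyl groups at C-5 and C-10.
The name is 5,10-dimethyldodecanoic acid.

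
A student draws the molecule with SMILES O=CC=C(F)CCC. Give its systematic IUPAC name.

The longest chain bearing the –CHO group and the multiple bond is 6 carbons long (hexane).
The principal characteristic group is an aldehyde (terminal –CHO), named with the suffix -al.
The chain contains a C=C double bond, so the unsaturation ending is -ene.
Number the chain so that the aldehyde carbon is C-1 by definition.
With this numbering: the double bond between C-2 and C-3; a fluoro group at C-3.
The name is 3-fluorohex-2-enal.

3-fluorohex-2-enal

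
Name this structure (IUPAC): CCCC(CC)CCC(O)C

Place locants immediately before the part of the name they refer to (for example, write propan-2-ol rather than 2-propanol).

5-ethyloctan-2-ol

Counting along the main chain through the –OH group gives 8 carbons: the parent is octane.
The highest-priority functional group is an alcohol (–OH), so the name ends in -ol.
Number the chain so that numbering from this end puts the hydroxyl group at C-2 rather than C-7.
That gives the hydroxyl at C-2; an ethyl group at C-5.
Assembling the pieces gives 5-ethyloctan-2-ol.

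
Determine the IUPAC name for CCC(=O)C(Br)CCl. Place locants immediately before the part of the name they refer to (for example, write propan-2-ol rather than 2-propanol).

2-bromo-1-chloropentan-3-one

The longest carbon chain that includes the carbonyl has 5 carbons, so the parent hydride is pentane.
A ketone (C=O on an internal carbon) is the principal characteristic group, giving the suffix -one.
Number the chain so that the substituent locant set {1,2} is lower than {4,5} at the first point of difference.
This places the carbonyl at C-3; a bromo group at C-2; a chloro group at C-1.
Prefixes are listed alphabetically: bromo, chloro.
The name is 2-bromo-1-chloropentan-3-one.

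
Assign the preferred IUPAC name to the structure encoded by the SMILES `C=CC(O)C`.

The longest chain bearing the –OH group and the multiple bond is 4 carbons long (butane).
An alcohol (–OH) is the principal characteristic group, giving the suffix -ol.
There is one C=C double bond, indicated by the ending -ene.
Choose the numbering such that numbering from this end puts the hydroxyl group at C-2 rather than C-3.
That gives the hydroxyl at C-2; the double bond between C-3 and C-4.
Assembling the pieces gives but-3-en-2-ol.

but-3-en-2-ol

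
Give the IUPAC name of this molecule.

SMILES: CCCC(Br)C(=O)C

The longest chain bearing the carbonyl is 6 carbons long (hexane).
The principal characteristic group is a ketone (C=O on an internal carbon), named with the suffix -one.
The numbering direction is chosen so that numbering from this end puts the carbonyl group at C-2 rather than C-5.
This places the carbonyl at C-2; a bromo group at C-3.
Putting it together: 3-bromohexan-2-one.

3-bromohexan-2-one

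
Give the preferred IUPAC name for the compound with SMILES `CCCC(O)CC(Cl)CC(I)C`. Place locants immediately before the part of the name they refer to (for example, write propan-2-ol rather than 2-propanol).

The longest chain bearing the –OH group is 9 carbons long (nonane).
The principal characteristic group is an alcohol (–OH), named with the suffix -ol.
Number the chain so that numbering from this end puts the hydroxyl group at C-4 rather than C-6.
That gives the hydroxyl at C-4; a chloro group at C-6; an iodo group at C-8.
Prefixes are listed alphabetically: chloro, iodo.
Putting it together: 6-chloro-8-iodononan-4-ol.

6-chloro-8-iodononan-4-ol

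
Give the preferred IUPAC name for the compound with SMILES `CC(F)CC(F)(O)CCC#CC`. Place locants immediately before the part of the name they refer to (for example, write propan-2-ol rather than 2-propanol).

2,4-difluoronon-7-yn-4-ol

The longest carbon chain that includes the –OH group and the multiple bond has 9 carbons, so the parent hydride is nonane.
An alcohol (–OH) is the principal characteristic group, giving the suffix -ol.
A C≡C triple bond in the chain gives the infix -yne-.
The numbering direction is chosen so that numbering from this end puts the hydroxyl group at C-4 rather than C-6.
That gives the hydroxyl at C-4; the triple bond between C-7 and C-8; fluoro groups at C-2 and C-4.
The name is 2,4-difluoronon-7-yn-4-ol.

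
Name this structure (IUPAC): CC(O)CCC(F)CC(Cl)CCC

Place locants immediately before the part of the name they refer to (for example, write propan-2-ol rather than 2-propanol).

7-chloro-5-fluorodecan-2-ol

The longest carbon chain that includes the –OH group has 10 carbons, so the parent hydride is decane.
The highest-priority functional group is an alcohol (–OH), so the name ends in -ol.
Number the chain so that numbering from this end puts the hydroxyl group at C-2 rather than C-9.
With this numbering: the hydroxyl at C-2; a chloro group at C-7; a fluoro group at C-5.
Prefixes are listed alphabetically: chloro, fluoro.
Assembling the pieces gives 7-chloro-5-fluorodecan-2-ol.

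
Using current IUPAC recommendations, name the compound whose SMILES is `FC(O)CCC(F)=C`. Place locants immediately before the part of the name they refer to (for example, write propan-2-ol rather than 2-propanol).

1,4-difluoropent-4-en-1-ol

Counting along the main chain through the –OH group and the multiple bond gives 5 carbons: the parent is pentane.
The highest-priority functional group is an alcohol (–OH), so the name ends in -ol.
The chain contains a C=C double bond, so the unsaturation ending is -ene.
The numbering direction is chosen so that numbering from this end puts the hydroxyl group at C-1 rather than C-5.
This places the hydroxyl at C-1; the double bond between C-4 and C-5; fluoro groups at C-1 and C-4.
Assembling the pieces gives 1,4-difluoropent-4-en-1-ol.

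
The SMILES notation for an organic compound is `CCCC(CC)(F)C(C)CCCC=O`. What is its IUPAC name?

6-ethyl-6-fluoro-5-methylnonanal

The longest carbon chain that includes the –CHO group has 9 carbons, so the parent hydride is nonane.
An aldehyde (terminal –CHO) is the principal characteristic group, giving the suffix -al.
The numbering direction is chosen so that the aldehyde carbon is C-1 by definition.
With this numbering: an ethyl group at C-6; a fluoro group at C-6; a methyl group at C-5.
The substituents are ordered alphabetically, ignoring any di-/tri- multipliers.
Assembling the pieces gives 6-ethyl-6-fluoro-5-methylnonanal.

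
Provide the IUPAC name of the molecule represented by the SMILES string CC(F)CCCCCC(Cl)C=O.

2-chloro-8-fluorononanal

The longest chain bearing the –CHO group is 9 carbons long (nonane).
The principal characteristic group is an aldehyde (terminal –CHO), named with the suffix -al.
Choose the numbering such that the aldehyde carbon is C-1 by definition.
This places a chloro group at C-2; a fluoro group at C-8.
Prefixes are listed alphabetically: chloro, fluoro.
Putting it together: 2-chloro-8-fluorononanal.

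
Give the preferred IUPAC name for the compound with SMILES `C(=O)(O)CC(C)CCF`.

5-fluoro-3-methylpentanoic acid

The longest carbon chain that includes the –COOH group has 5 carbons, so the parent hydride is pentane.
A carboxylic acid (terminal –COOH) is the principal characteristic group, giving the suffix -oic acid.
The numbering direction is chosen so that the carboxylic acid carbon is C-1 by definition.
That gives a fluoro group at C-5; a methyl group at C-3.
The substituents are ordered alphabetically, ignoring any di-/tri- multipliers.
Putting it together: 5-fluoro-3-methylpentanoic acid.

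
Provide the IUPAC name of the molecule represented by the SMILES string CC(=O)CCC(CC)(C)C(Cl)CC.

6-chloro-5-ethyl-5-methyloctan-2-one

The longest chain bearing the carbonyl is 8 carbons long (octane).
A ketone (C=O on an internal carbon) is the principal characteristic group, giving the suffix -one.
Choose the numbering such that numbering from this end puts the carbonyl group at C-2 rather than C-7.
With this numbering: the carbonyl at C-2; a chloro group at C-6; an ethyl group at C-5; a methyl group at C-5.
Substituent prefixes are cited in alphabetical order (multiplying prefixes like di-/tri- are ignored for ordering).
Putting it together: 6-chloro-5-ethyl-5-methyloctan-2-one.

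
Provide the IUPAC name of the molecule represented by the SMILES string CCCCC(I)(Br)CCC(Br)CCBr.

The longest carbon chain is 10 atoms: the parent is decane.
Number the chain so that the substituent locant set {1,3,6,6} is lower than {5,5,8,10} at the first point of difference.
This places bromo groups at C-1 and C-3 and C-6; an iodo group at C-6.
Substituent prefixes are cited in alphabetical order (multiplying prefixes like di-/tri- are ignored for ordering).
Putting it together: 1,3,6-tribromo-6-iododecane.

1,3,6-tribromo-6-iododecane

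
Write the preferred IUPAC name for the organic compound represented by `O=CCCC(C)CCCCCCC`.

4-methylundecanal

Counting along the main chain through the –CHO group gives 11 carbons: the parent is undecane.
The highest-priority functional group is an aldehyde (terminal –CHO), so the name ends in -al.
The numbering direction is chosen so that the aldehyde carbon is C-1 by definition.
This places a methyl group at C-4.
Putting it together: 4-methylundecanal.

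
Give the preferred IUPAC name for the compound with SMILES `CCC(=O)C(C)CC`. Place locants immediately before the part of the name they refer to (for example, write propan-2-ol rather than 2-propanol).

Counting along the main chain through the carbonyl gives 6 carbons: the parent is hexane.
A ketone (C=O on an internal carbon) is the principal characteristic group, giving the suffix -one.
Number the chain so that numbering from this end puts the carbonyl group at C-3 rather than C-4.
With this numbering: the carbonyl at C-3; a methyl group at C-4.
Assembling the pieces gives 4-methylhexan-3-one.

4-methylhexan-3-one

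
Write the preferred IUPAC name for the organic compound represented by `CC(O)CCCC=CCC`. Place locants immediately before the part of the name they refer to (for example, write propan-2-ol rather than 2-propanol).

non-6-en-2-ol

Counting along the main chain through the –OH group and the multiple bond gives 9 carbons: the parent is nonane.
The highest-priority functional group is an alcohol (–OH), so the name ends in -ol.
There is one C=C double bond, indicated by the ending -ene.
Number the chain so that numbering from this end puts the hydroxyl group at C-2 rather than C-8.
With this numbering: the hydroxyl at C-2; the double bond between C-6 and C-7.
The name is non-6-en-2-ol.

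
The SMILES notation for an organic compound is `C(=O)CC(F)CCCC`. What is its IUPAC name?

Counting along the main chain through the –CHO group gives 7 carbons: the parent is heptane.
An aldehyde (terminal –CHO) is the principal characteristic group, giving the suffix -al.
Number the chain so that the aldehyde carbon is C-1 by definition.
This places a fluoro group at C-3.
Putting it together: 3-fluoroheptanal.

3-fluoroheptanal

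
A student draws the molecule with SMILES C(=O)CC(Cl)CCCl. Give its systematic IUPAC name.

The longest carbon chain that includes the –CHO group has 5 carbons, so the parent hydride is pentane.
An aldehyde (terminal –CHO) is the principal characteristic group, giving the suffix -al.
Number the chain so that the aldehyde carbon is C-1 by definition.
That gives chloro groups at C-3 and C-5.
Assembling the pieces gives 3,5-dichloropentanal.

3,5-dichloropentanal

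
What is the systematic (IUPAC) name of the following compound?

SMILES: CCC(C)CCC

The parent chain contains 6 carbons (hexane).
Number the chain so that the substituent locant set {3} is lower than {4} at the first point of difference.
This places a methyl group at C-3.
Putting it together: 3-methylhexane.

3-methylhexane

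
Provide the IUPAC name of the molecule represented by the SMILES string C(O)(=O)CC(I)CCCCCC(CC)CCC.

9-ethyl-3-iodododecanoic acid

The longest carbon chain that includes the –COOH group has 12 carbons, so the parent hydride is dodecane.
The highest-priority functional group is a carboxylic acid (terminal –COOH), so the name ends in -oic acid.
Choose the numbering such that the carboxylic acid carbon is C-1 by definition.
This places an ethyl group at C-9; an iodo group at C-3.
Prefixes are listed alphabetically: ethyl, iodo.
Putting it together: 9-ethyl-3-iodododecanoic acid.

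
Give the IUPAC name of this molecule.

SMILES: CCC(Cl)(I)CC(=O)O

3-chloro-3-iodopentanoic acid

The longest chain bearing the –COOH group is 5 carbons long (pentane).
A carboxylic acid (terminal –COOH) is the principal characteristic group, giving the suffix -oic acid.
Number the chain so that the carboxylic acid carbon is C-1 by definition.
With this numbering: a chloro group at C-3; an iodo group at C-3.
The substituents are ordered alphabetically, ignoring any di-/tri- multipliers.
Assembling the pieces gives 3-chloro-3-iodopentanoic acid.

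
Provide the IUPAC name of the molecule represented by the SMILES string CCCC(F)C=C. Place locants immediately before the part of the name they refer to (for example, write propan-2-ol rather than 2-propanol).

The longest carbon chain that includes the multiple bond has 6 carbons, so the parent hydride is hexane.
A C=C double bond in the chain gives the infix -ene-.
Number the chain so that numbering from this end puts the double bond at C-1 rather than C-5.
That gives the double bond between C-1 and C-2; a fluoro group at C-3.
The name is 3-fluorohex-1-ene.

3-fluorohex-1-ene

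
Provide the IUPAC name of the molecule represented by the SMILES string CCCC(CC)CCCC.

4-ethyloctane

The longest continuous carbon chain has 8 atoms, so the parent hydride is octane.
Number the chain so that the substituent locant set {4} is lower than {5} at the first point of difference.
With this numbering: an ethyl group at C-4.
Putting it together: 4-ethyloctane.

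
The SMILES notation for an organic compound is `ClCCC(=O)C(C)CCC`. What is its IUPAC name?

The longest chain bearing the carbonyl is 7 carbons long (heptane).
The principal characteristic group is a ketone (C=O on an internal carbon), named with the suffix -one.
The numbering direction is chosen so that numbering from this end puts the carbonyl group at C-3 rather than C-5.
That gives the carbonyl at C-3; a chloro group at C-1; a methyl group at C-4.
The substituents are ordered alphabetically, ignoring any di-/tri- multipliers.
Putting it together: 1-chloro-4-methylheptan-3-one.

1-chloro-4-methylheptan-3-one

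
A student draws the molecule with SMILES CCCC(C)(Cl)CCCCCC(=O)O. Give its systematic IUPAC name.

7-chloro-7-methyldecanoic acid

Counting along the main chain through the –COOH group gives 10 carbons: the parent is decane.
The principal characteristic group is a carboxylic acid (terminal –COOH), named with the suffix -oic acid.
Number the chain so that the carboxylic acid carbon is C-1 by definition.
With this numbering: a chloro group at C-7; a methyl group at C-7.
Prefixes are listed alphabetically: chloro, methyl.
Putting it together: 7-chloro-7-methyldecanoic acid.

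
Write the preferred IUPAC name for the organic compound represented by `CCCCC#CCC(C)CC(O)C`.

The longest chain bearing the –OH group and the multiple bond is 11 carbons long (undecane).
The principal characteristic group is an alcohol (–OH), named with the suffix -ol.
The chain contains a C≡C triple bond, so the unsaturation ending is -yne.
Choose the numbering such that numbering from this end puts the hydroxyl group at C-2 rather than C-10.
This places the hydroxyl at C-2; the triple bond between C-6 and C-7; a methyl group at C-4.
The name is 4-methylundec-6-yn-2-ol.

4-methylundec-6-yn-2-ol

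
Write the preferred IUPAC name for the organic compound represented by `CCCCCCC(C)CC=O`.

The longest chain bearing the –CHO group is 9 carbons long (nonane).
The highest-priority functional group is an aldehyde (terminal –CHO), so the name ends in -al.
Number the chain so that the aldehyde carbon is C-1 by definition.
This places a methyl group at C-3.
Assembling the pieces gives 3-methylnonanal.

3-methylnonanal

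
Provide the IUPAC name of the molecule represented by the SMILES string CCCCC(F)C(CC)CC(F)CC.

5-ethyl-3,6-difluorodecane

The parent chain contains 10 carbons (decane).
The numbering direction is chosen so that the substituent locant set {3,5,6} is lower than {5,6,8} at the first point of difference.
With this numbering: an ethyl group at C-5; fluoro groups at C-3 and C-6.
The substituents are ordered alphabetically, ignoring any di-/tri- multipliers.
The name is 5-ethyl-3,6-difluorodecane.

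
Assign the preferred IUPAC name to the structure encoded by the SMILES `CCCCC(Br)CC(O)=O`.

3-bromoheptanoic acid

Counting along the main chain through the –COOH group gives 7 carbons: the parent is heptane.
A carboxylic acid (terminal –COOH) is the principal characteristic group, giving the suffix -oic acid.
The numbering direction is chosen so that the carboxylic acid carbon is C-1 by definition.
That gives a bromo group at C-3.
Putting it together: 3-bromoheptanoic acid.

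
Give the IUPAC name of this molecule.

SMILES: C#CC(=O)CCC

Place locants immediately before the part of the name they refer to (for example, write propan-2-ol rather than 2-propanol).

hex-1-yn-3-one

The longest carbon chain that includes the carbonyl and the multiple bond has 6 carbons, so the parent hydride is hexane.
The highest-priority functional group is a ketone (C=O on an internal carbon), so the name ends in -one.
There is one C≡C triple bond, indicated by the ending -yne.
The numbering direction is chosen so that numbering from this end puts the carbonyl group at C-3 rather than C-4.
That gives the carbonyl at C-3; the triple bond between C-1 and C-2.
The name is hex-1-yn-3-one.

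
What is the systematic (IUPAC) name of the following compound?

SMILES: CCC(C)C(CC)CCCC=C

6-ethyl-7-methylnon-1-ene

The longest chain bearing the multiple bond is 9 carbons long (nonane).
The chain contains a C=C double bond, so the unsaturation ending is -ene.
Choose the numbering such that numbering from this end puts the double bond at C-1 rather than C-8.
With this numbering: the double bond between C-1 and C-2; an ethyl group at C-6; a methyl group at C-7.
Substituent prefixes are cited in alphabetical order (multiplying prefixes like di-/tri- are ignored for ordering).
The name is 6-ethyl-7-methylnon-1-ene.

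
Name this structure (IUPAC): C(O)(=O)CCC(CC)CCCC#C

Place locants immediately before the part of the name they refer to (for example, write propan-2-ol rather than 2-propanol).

4-ethylnon-8-ynoic acid

The longest carbon chain that includes the –COOH group and the multiple bond has 9 carbons, so the parent hydride is nonane.
The principal characteristic group is a carboxylic acid (terminal –COOH), named with the suffix -oic acid.
The chain contains a C≡C triple bond, so the unsaturation ending is -yne.
Number the chain so that the carboxylic acid carbon is C-1 by definition.
That gives the triple bond between C-8 and C-9; an ethyl group at C-4.
The name is 4-ethylnon-8-ynoic acid.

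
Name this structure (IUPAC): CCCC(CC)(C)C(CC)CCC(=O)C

The longest chain bearing the carbonyl is 9 carbons long (nonane).
A ketone (C=O on an internal carbon) is the principal characteristic group, giving the suffix -one.
The numbering direction is chosen so that numbering from this end puts the carbonyl group at C-2 rather than C-8.
This places the carbonyl at C-2; ethyl groups at C-5 and C-6; a methyl group at C-6.
Prefixes are listed alphabetically: ethyl, methyl.
Putting it together: 5,6-diethyl-6-methylnonan-2-one.

5,6-diethyl-6-methylnonan-2-one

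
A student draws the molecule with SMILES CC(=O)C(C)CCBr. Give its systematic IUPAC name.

5-bromo-3-methylpentan-2-one

Counting along the main chain through the carbonyl gives 5 carbons: the parent is pentane.
The principal characteristic group is a ketone (C=O on an internal carbon), named with the suffix -one.
Number the chain so that numbering from this end puts the carbonyl group at C-2 rather than C-4.
That gives the carbonyl at C-2; a bromo group at C-5; a methyl group at C-3.
The substituents are ordered alphabetically, ignoring any di-/tri- multipliers.
Assembling the pieces gives 5-bromo-3-methylpentan-2-one.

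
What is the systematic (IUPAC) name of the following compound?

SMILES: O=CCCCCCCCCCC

undecanal

The longest carbon chain that includes the –CHO group has 11 carbons, so the parent hydride is undecane.
An aldehyde (terminal –CHO) is the principal characteristic group, giving the suffix -al.
Choose the numbering such that the aldehyde carbon is C-1 by definition.
Putting it together: undecanal.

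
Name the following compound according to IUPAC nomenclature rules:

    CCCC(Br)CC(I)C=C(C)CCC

Counting along the main chain through the multiple bond gives 11 carbons: the parent is undecane.
The chain contains a C=C double bond, so the unsaturation ending is -ene.
The numbering direction is chosen so that numbering from this end puts the double bond at C-4 rather than C-7.
With this numbering: the double bond between C-4 and C-5; a bromo group at C-8; an iodo group at C-6; a methyl group at C-4.
Substituent prefixes are cited in alphabetical order (multiplying prefixes like di-/tri- are ignored for ordering).
The name is 8-bromo-6-iodo-4-methylundec-4-ene.

8-bromo-6-iodo-4-methylundec-4-ene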